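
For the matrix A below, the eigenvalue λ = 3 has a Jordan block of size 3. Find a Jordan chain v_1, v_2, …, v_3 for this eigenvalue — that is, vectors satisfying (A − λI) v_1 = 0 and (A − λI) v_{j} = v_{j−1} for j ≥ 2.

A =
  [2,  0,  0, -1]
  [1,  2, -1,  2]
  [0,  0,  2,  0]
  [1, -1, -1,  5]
A Jordan chain for λ = 3 of length 3:
v_1 = (1, -1, 0, -1)ᵀ
v_2 = (0, -1, 0, -1)ᵀ
v_3 = (0, 1, 0, 0)ᵀ

Let N = A − (3)·I. We want v_3 with N^3 v_3 = 0 but N^2 v_3 ≠ 0; then v_{j-1} := N · v_j for j = 3, …, 2.

Pick v_3 = (0, 1, 0, 0)ᵀ.
Then v_2 = N · v_3 = (0, -1, 0, -1)ᵀ.
Then v_1 = N · v_2 = (1, -1, 0, -1)ᵀ.

Sanity check: (A − (3)·I) v_1 = (0, 0, 0, 0)ᵀ = 0. ✓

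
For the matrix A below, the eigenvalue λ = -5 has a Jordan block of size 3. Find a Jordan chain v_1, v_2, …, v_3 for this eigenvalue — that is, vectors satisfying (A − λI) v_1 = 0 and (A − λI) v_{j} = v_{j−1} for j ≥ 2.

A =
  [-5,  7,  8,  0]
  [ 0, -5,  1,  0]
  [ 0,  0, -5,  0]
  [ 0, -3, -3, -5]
A Jordan chain for λ = -5 of length 3:
v_1 = (7, 0, 0, -3)ᵀ
v_2 = (8, 1, 0, -3)ᵀ
v_3 = (0, 0, 1, 0)ᵀ

Let N = A − (-5)·I. We want v_3 with N^3 v_3 = 0 but N^2 v_3 ≠ 0; then v_{j-1} := N · v_j for j = 3, …, 2.

Pick v_3 = (0, 0, 1, 0)ᵀ.
Then v_2 = N · v_3 = (8, 1, 0, -3)ᵀ.
Then v_1 = N · v_2 = (7, 0, 0, -3)ᵀ.

Sanity check: (A − (-5)·I) v_1 = (0, 0, 0, 0)ᵀ = 0. ✓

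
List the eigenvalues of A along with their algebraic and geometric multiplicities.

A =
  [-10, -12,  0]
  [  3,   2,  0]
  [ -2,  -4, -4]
λ = -4: alg = 3, geom = 2

Step 1 — factor the characteristic polynomial to read off the algebraic multiplicities:
  χ_A(x) = (x + 4)^3

Step 2 — compute geometric multiplicities via the rank-nullity identity g(λ) = n − rank(A − λI):
  rank(A − (-4)·I) = 1, so dim ker(A − (-4)·I) = n − 1 = 2

Summary:
  λ = -4: algebraic multiplicity = 3, geometric multiplicity = 2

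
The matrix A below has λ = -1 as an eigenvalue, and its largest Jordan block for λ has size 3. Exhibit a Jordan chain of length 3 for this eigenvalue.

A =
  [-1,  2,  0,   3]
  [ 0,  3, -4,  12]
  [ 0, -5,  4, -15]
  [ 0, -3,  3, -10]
A Jordan chain for λ = -1 of length 3:
v_1 = (-1, 0, 0, 0)ᵀ
v_2 = (2, 4, -5, -3)ᵀ
v_3 = (0, 1, 0, 0)ᵀ

Let N = A − (-1)·I. We want v_3 with N^3 v_3 = 0 but N^2 v_3 ≠ 0; then v_{j-1} := N · v_j for j = 3, …, 2.

Pick v_3 = (0, 1, 0, 0)ᵀ.
Then v_2 = N · v_3 = (2, 4, -5, -3)ᵀ.
Then v_1 = N · v_2 = (-1, 0, 0, 0)ᵀ.

Sanity check: (A − (-1)·I) v_1 = (0, 0, 0, 0)ᵀ = 0. ✓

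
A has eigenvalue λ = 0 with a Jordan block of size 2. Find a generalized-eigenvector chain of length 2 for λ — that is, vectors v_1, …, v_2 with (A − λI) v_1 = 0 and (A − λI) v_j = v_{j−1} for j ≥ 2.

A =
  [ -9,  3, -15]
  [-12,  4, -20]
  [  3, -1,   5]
A Jordan chain for λ = 0 of length 2:
v_1 = (-9, -12, 3)ᵀ
v_2 = (1, 0, 0)ᵀ

Let N = A − (0)·I. We want v_2 with N^2 v_2 = 0 but N^1 v_2 ≠ 0; then v_{j-1} := N · v_j for j = 2, …, 2.

Pick v_2 = (1, 0, 0)ᵀ.
Then v_1 = N · v_2 = (-9, -12, 3)ᵀ.

Sanity check: (A − (0)·I) v_1 = (0, 0, 0)ᵀ = 0. ✓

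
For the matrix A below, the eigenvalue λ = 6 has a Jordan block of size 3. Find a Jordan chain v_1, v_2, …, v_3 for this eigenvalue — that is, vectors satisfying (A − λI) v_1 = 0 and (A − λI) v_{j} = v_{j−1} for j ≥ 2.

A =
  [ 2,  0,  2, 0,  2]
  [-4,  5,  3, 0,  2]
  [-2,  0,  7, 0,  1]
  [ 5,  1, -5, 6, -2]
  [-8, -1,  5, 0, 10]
A Jordan chain for λ = 6 of length 3:
v_1 = (-4, -2, -2, 2, -6)ᵀ
v_2 = (-4, -4, -2, 5, -8)ᵀ
v_3 = (1, 0, 0, 0, 0)ᵀ

Let N = A − (6)·I. We want v_3 with N^3 v_3 = 0 but N^2 v_3 ≠ 0; then v_{j-1} := N · v_j for j = 3, …, 2.

Pick v_3 = (1, 0, 0, 0, 0)ᵀ.
Then v_2 = N · v_3 = (-4, -4, -2, 5, -8)ᵀ.
Then v_1 = N · v_2 = (-4, -2, -2, 2, -6)ᵀ.

Sanity check: (A − (6)·I) v_1 = (0, 0, 0, 0, 0)ᵀ = 0. ✓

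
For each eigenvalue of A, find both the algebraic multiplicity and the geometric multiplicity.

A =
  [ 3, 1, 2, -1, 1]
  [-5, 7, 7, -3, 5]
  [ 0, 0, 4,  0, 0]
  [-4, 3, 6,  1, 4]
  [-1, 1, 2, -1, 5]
λ = 4: alg = 5, geom = 2

Step 1 — factor the characteristic polynomial to read off the algebraic multiplicities:
  χ_A(x) = (x - 4)^5

Step 2 — compute geometric multiplicities via the rank-nullity identity g(λ) = n − rank(A − λI):
  rank(A − (4)·I) = 3, so dim ker(A − (4)·I) = n − 3 = 2

Summary:
  λ = 4: algebraic multiplicity = 5, geometric multiplicity = 2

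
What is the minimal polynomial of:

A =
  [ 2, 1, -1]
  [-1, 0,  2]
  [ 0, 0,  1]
x^3 - 3*x^2 + 3*x - 1

The characteristic polynomial is χ_A(x) = (x - 1)^3, so the eigenvalues are known. The minimal polynomial is
  m_A(x) = Π_λ (x − λ)^{k_λ}
where k_λ is the size of the *largest* Jordan block for λ (equivalently, the smallest k with (A − λI)^k v = 0 for every generalised eigenvector v of λ).

  λ = 1: largest Jordan block has size 3, contributing (x − 1)^3

So m_A(x) = (x - 1)^3 = x^3 - 3*x^2 + 3*x - 1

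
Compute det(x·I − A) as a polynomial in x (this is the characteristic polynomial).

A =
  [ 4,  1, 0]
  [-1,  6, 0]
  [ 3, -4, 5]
x^3 - 15*x^2 + 75*x - 125

Expanding det(x·I − A) (e.g. by cofactor expansion or by noting that A is similar to its Jordan form J, which has the same characteristic polynomial as A) gives
  χ_A(x) = x^3 - 15*x^2 + 75*x - 125
which factors as (x - 5)^3. The eigenvalues (with algebraic multiplicities) are λ = 5 with multiplicity 3.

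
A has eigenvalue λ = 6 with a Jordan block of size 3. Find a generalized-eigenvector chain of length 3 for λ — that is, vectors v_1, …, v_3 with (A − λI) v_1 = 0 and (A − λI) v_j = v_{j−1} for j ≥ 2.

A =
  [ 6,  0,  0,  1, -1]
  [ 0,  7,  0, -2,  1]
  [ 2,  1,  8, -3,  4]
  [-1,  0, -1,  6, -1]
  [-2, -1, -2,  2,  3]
A Jordan chain for λ = 6 of length 3:
v_1 = (1, 0, -1, 0, 0)ᵀ
v_2 = (0, 0, 2, -1, -2)ᵀ
v_3 = (1, 0, 0, 0, 0)ᵀ

Let N = A − (6)·I. We want v_3 with N^3 v_3 = 0 but N^2 v_3 ≠ 0; then v_{j-1} := N · v_j for j = 3, …, 2.

Pick v_3 = (1, 0, 0, 0, 0)ᵀ.
Then v_2 = N · v_3 = (0, 0, 2, -1, -2)ᵀ.
Then v_1 = N · v_2 = (1, 0, -1, 0, 0)ᵀ.

Sanity check: (A − (6)·I) v_1 = (0, 0, 0, 0, 0)ᵀ = 0. ✓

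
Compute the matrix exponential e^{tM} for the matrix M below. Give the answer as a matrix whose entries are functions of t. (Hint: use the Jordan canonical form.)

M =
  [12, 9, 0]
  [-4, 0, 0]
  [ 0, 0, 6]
e^{tM} =
  [6*t*exp(6*t) + exp(6*t), 9*t*exp(6*t), 0]
  [-4*t*exp(6*t), -6*t*exp(6*t) + exp(6*t), 0]
  [0, 0, exp(6*t)]

Strategy: write M = P · J · P⁻¹ where J is a Jordan canonical form, so e^{tM} = P · e^{tJ} · P⁻¹, and e^{tJ} can be computed block-by-block.

M has Jordan form
J =
  [6, 1, 0]
  [0, 6, 0]
  [0, 0, 6]
(up to reordering of blocks).

Per-block formulas:
  For a 1×1 block at λ = 6: exp(t · [6]) = [e^(6t)].
  For a 2×2 Jordan block J_2(6): exp(t · J_2(6)) = e^(6t)·(I + t·N), where N is the 2×2 nilpotent shift.

After assembling e^{tJ} and conjugating by P, we get:

e^{tM} =
  [6*t*exp(6*t) + exp(6*t), 9*t*exp(6*t), 0]
  [-4*t*exp(6*t), -6*t*exp(6*t) + exp(6*t), 0]
  [0, 0, exp(6*t)]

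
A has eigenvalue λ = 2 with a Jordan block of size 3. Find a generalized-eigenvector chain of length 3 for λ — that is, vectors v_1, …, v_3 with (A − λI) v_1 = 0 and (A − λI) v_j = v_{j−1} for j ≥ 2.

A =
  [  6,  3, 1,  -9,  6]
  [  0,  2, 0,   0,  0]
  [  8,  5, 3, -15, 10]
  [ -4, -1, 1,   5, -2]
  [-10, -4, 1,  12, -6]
A Jordan chain for λ = 2 of length 3:
v_1 = (2, 0, 4, -2, -5)ᵀ
v_2 = (3, 0, 5, -1, -4)ᵀ
v_3 = (0, 1, 0, 0, 0)ᵀ

Let N = A − (2)·I. We want v_3 with N^3 v_3 = 0 but N^2 v_3 ≠ 0; then v_{j-1} := N · v_j for j = 3, …, 2.

Pick v_3 = (0, 1, 0, 0, 0)ᵀ.
Then v_2 = N · v_3 = (3, 0, 5, -1, -4)ᵀ.
Then v_1 = N · v_2 = (2, 0, 4, -2, -5)ᵀ.

Sanity check: (A − (2)·I) v_1 = (0, 0, 0, 0, 0)ᵀ = 0. ✓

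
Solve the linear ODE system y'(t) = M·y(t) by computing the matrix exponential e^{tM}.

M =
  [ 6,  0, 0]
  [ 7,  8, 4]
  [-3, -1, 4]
e^{tM} =
  [exp(6*t), 0, 0]
  [t^2*exp(6*t) + 7*t*exp(6*t), 2*t*exp(6*t) + exp(6*t), 4*t*exp(6*t)]
  [-t^2*exp(6*t)/2 - 3*t*exp(6*t), -t*exp(6*t), -2*t*exp(6*t) + exp(6*t)]

Strategy: write M = P · J · P⁻¹ where J is a Jordan canonical form, so e^{tM} = P · e^{tJ} · P⁻¹, and e^{tJ} can be computed block-by-block.

M has Jordan form
J =
  [6, 1, 0]
  [0, 6, 1]
  [0, 0, 6]
(up to reordering of blocks).

Per-block formulas:
  For a 3×3 Jordan block J_3(6): exp(t · J_3(6)) = e^(6t)·(I + t·N + (t^2/2)·N^2), where N is the 3×3 nilpotent shift.

After assembling e^{tJ} and conjugating by P, we get:

e^{tM} =
  [exp(6*t), 0, 0]
  [t^2*exp(6*t) + 7*t*exp(6*t), 2*t*exp(6*t) + exp(6*t), 4*t*exp(6*t)]
  [-t^2*exp(6*t)/2 - 3*t*exp(6*t), -t*exp(6*t), -2*t*exp(6*t) + exp(6*t)]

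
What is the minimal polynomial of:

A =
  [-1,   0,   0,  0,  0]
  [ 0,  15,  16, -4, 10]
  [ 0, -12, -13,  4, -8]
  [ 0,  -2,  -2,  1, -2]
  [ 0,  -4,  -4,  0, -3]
x^2 - 1

The characteristic polynomial is χ_A(x) = (x - 1)^2*(x + 1)^3, so the eigenvalues are known. The minimal polynomial is
  m_A(x) = Π_λ (x − λ)^{k_λ}
where k_λ is the size of the *largest* Jordan block for λ (equivalently, the smallest k with (A − λI)^k v = 0 for every generalised eigenvector v of λ).

  λ = -1: largest Jordan block has size 1, contributing (x + 1)
  λ = 1: largest Jordan block has size 1, contributing (x − 1)

So m_A(x) = (x - 1)*(x + 1) = x^2 - 1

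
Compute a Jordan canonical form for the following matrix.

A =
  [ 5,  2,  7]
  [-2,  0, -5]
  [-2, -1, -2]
J_3(1)

The characteristic polynomial is
  det(x·I − A) = x^3 - 3*x^2 + 3*x - 1 = (x - 1)^3

Eigenvalues and multiplicities (the geometric multiplicity of λ is n − rank(A − λI), which equals the number of Jordan blocks for λ):
  λ = 1: algebraic multiplicity = 3, geometric multiplicity = 1

Determining the block sizes for each eigenvalue:
  λ = 1: one block (gm = 1), so the single block has size am = 3 → block sizes [3]

Assembling the blocks gives a Jordan form
J =
  [1, 1, 0]
  [0, 1, 1]
  [0, 0, 1]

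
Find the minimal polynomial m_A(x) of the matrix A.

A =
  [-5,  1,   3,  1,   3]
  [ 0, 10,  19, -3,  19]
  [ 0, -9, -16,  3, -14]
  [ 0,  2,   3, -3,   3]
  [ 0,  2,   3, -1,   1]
x^4 + 11*x^3 + 42*x^2 + 68*x + 40

The characteristic polynomial is χ_A(x) = (x + 2)^4*(x + 5), so the eigenvalues are known. The minimal polynomial is
  m_A(x) = Π_λ (x − λ)^{k_λ}
where k_λ is the size of the *largest* Jordan block for λ (equivalently, the smallest k with (A − λI)^k v = 0 for every generalised eigenvector v of λ).

  λ = -5: largest Jordan block has size 1, contributing (x + 5)
  λ = -2: largest Jordan block has size 3, contributing (x + 2)^3

So m_A(x) = (x + 2)^3*(x + 5) = x^4 + 11*x^3 + 42*x^2 + 68*x + 40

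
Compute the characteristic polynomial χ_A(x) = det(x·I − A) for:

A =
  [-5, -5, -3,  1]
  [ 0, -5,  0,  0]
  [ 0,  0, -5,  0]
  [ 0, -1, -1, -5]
x^4 + 20*x^3 + 150*x^2 + 500*x + 625

Expanding det(x·I − A) (e.g. by cofactor expansion or by noting that A is similar to its Jordan form J, which has the same characteristic polynomial as A) gives
  χ_A(x) = x^4 + 20*x^3 + 150*x^2 + 500*x + 625
which factors as (x + 5)^4. The eigenvalues (with algebraic multiplicities) are λ = -5 with multiplicity 4.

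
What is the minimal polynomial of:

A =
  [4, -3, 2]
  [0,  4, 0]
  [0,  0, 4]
x^2 - 8*x + 16

The characteristic polynomial is χ_A(x) = (x - 4)^3, so the eigenvalues are known. The minimal polynomial is
  m_A(x) = Π_λ (x − λ)^{k_λ}
where k_λ is the size of the *largest* Jordan block for λ (equivalently, the smallest k with (A − λI)^k v = 0 for every generalised eigenvector v of λ).

  λ = 4: largest Jordan block has size 2, contributing (x − 4)^2

So m_A(x) = (x - 4)^2 = x^2 - 8*x + 16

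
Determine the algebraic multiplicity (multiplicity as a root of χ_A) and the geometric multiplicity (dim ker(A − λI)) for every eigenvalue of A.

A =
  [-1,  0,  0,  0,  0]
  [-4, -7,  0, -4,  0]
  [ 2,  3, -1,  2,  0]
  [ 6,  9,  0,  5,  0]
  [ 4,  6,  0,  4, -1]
λ = -1: alg = 5, geom = 4

Step 1 — factor the characteristic polynomial to read off the algebraic multiplicities:
  χ_A(x) = (x + 1)^5

Step 2 — compute geometric multiplicities via the rank-nullity identity g(λ) = n − rank(A − λI):
  rank(A − (-1)·I) = 1, so dim ker(A − (-1)·I) = n − 1 = 4

Summary:
  λ = -1: algebraic multiplicity = 5, geometric multiplicity = 4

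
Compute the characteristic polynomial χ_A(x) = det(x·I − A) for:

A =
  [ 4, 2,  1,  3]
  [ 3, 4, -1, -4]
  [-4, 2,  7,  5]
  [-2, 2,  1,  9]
x^4 - 24*x^3 + 216*x^2 - 864*x + 1296

Expanding det(x·I − A) (e.g. by cofactor expansion or by noting that A is similar to its Jordan form J, which has the same characteristic polynomial as A) gives
  χ_A(x) = x^4 - 24*x^3 + 216*x^2 - 864*x + 1296
which factors as (x - 6)^4. The eigenvalues (with algebraic multiplicities) are λ = 6 with multiplicity 4.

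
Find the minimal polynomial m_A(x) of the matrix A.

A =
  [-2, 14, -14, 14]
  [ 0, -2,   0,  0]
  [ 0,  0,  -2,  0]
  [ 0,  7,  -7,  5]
x^2 - 3*x - 10

The characteristic polynomial is χ_A(x) = (x - 5)*(x + 2)^3, so the eigenvalues are known. The minimal polynomial is
  m_A(x) = Π_λ (x − λ)^{k_λ}
where k_λ is the size of the *largest* Jordan block for λ (equivalently, the smallest k with (A − λI)^k v = 0 for every generalised eigenvector v of λ).

  λ = -2: largest Jordan block has size 1, contributing (x + 2)
  λ = 5: largest Jordan block has size 1, contributing (x − 5)

So m_A(x) = (x - 5)*(x + 2) = x^2 - 3*x - 10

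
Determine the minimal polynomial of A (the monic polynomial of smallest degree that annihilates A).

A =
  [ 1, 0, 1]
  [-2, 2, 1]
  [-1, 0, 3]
x^3 - 6*x^2 + 12*x - 8

The characteristic polynomial is χ_A(x) = (x - 2)^3, so the eigenvalues are known. The minimal polynomial is
  m_A(x) = Π_λ (x − λ)^{k_λ}
where k_λ is the size of the *largest* Jordan block for λ (equivalently, the smallest k with (A − λI)^k v = 0 for every generalised eigenvector v of λ).

  λ = 2: largest Jordan block has size 3, contributing (x − 2)^3

So m_A(x) = (x - 2)^3 = x^3 - 6*x^2 + 12*x - 8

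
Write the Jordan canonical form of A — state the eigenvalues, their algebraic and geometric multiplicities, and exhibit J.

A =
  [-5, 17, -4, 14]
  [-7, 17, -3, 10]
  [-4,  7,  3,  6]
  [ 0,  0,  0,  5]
J_3(5) ⊕ J_1(5)

The characteristic polynomial is
  det(x·I − A) = x^4 - 20*x^3 + 150*x^2 - 500*x + 625 = (x - 5)^4

Eigenvalues and multiplicities (the geometric multiplicity of λ is n − rank(A − λI), which equals the number of Jordan blocks for λ):
  λ = 5: algebraic multiplicity = 4, geometric multiplicity = 2

Determining the block sizes for each eigenvalue:
  λ = 5: with am = 4 and gm = 2, the partition is not yet determined (e.g. several partitions of 4 into 2 parts exist). Let N = A − (5)·I. Computing rank(N^1) = 2, rank(N^2) = 1, rank(N^3) = 0; the number of blocks of size ≥ j is rank(N^{j−1}) − rank(N^j), giving [2, 1, 1]. So we have 1 block(s) of size 3, 1 block(s) of size 1 → block sizes [3, 1]

Assembling the blocks gives a Jordan form
J =
  [5, 1, 0, 0]
  [0, 5, 1, 0]
  [0, 0, 5, 0]
  [0, 0, 0, 5]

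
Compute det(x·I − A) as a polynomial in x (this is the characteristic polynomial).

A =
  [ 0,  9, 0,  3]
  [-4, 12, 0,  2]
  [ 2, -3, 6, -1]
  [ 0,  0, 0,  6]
x^4 - 24*x^3 + 216*x^2 - 864*x + 1296

Expanding det(x·I − A) (e.g. by cofactor expansion or by noting that A is similar to its Jordan form J, which has the same characteristic polynomial as A) gives
  χ_A(x) = x^4 - 24*x^3 + 216*x^2 - 864*x + 1296
which factors as (x - 6)^4. The eigenvalues (with algebraic multiplicities) are λ = 6 with multiplicity 4.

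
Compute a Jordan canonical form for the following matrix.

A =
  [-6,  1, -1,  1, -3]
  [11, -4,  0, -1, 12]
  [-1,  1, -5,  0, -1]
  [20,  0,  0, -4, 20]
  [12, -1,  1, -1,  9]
J_3(-4) ⊕ J_1(-4) ⊕ J_1(6)

The characteristic polynomial is
  det(x·I − A) = x^5 + 10*x^4 - 320*x^2 - 1280*x - 1536 = (x - 6)*(x + 4)^4

Eigenvalues and multiplicities (the geometric multiplicity of λ is n − rank(A − λI), which equals the number of Jordan blocks for λ):
  λ = -4: algebraic multiplicity = 4, geometric multiplicity = 2
  λ = 6: algebraic multiplicity = 1, geometric multiplicity = 1

Determining the block sizes for each eigenvalue:
  λ = -4: with am = 4 and gm = 2, the partition is not yet determined (e.g. several partitions of 4 into 2 parts exist). Let N = A − (-4)·I. Computing rank(N^1) = 3, rank(N^2) = 2, rank(N^3) = 1; the number of blocks of size ≥ j is rank(N^{j−1}) − rank(N^j), giving [2, 1, 1]. So we have 1 block(s) of size 3, 1 block(s) of size 1 → block sizes [3, 1]
  λ = 6: one block (gm = 1), so the single block has size am = 1 → block sizes [1]

Assembling the blocks gives a Jordan form
J =
  [-4,  1,  0,  0, 0]
  [ 0, -4,  1,  0, 0]
  [ 0,  0, -4,  0, 0]
  [ 0,  0,  0, -4, 0]
  [ 0,  0,  0,  0, 6]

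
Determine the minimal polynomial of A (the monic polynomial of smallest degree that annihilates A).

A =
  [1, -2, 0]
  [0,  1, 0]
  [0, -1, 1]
x^2 - 2*x + 1

The characteristic polynomial is χ_A(x) = (x - 1)^3, so the eigenvalues are known. The minimal polynomial is
  m_A(x) = Π_λ (x − λ)^{k_λ}
where k_λ is the size of the *largest* Jordan block for λ (equivalently, the smallest k with (A − λI)^k v = 0 for every generalised eigenvector v of λ).

  λ = 1: largest Jordan block has size 2, contributing (x − 1)^2

So m_A(x) = (x - 1)^2 = x^2 - 2*x + 1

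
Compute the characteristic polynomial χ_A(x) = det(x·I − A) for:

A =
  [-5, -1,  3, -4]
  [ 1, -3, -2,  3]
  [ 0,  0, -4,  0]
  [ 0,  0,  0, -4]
x^4 + 16*x^3 + 96*x^2 + 256*x + 256

Expanding det(x·I − A) (e.g. by cofactor expansion or by noting that A is similar to its Jordan form J, which has the same characteristic polynomial as A) gives
  χ_A(x) = x^4 + 16*x^3 + 96*x^2 + 256*x + 256
which factors as (x + 4)^4. The eigenvalues (with algebraic multiplicities) are λ = -4 with multiplicity 4.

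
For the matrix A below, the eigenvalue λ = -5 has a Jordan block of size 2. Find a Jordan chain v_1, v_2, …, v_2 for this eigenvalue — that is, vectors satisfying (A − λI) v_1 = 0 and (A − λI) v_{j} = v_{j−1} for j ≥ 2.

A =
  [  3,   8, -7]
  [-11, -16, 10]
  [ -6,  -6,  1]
A Jordan chain for λ = -5 of length 2:
v_1 = (1, -1, 0)ᵀ
v_2 = (1, 0, 1)ᵀ

Let N = A − (-5)·I. We want v_2 with N^2 v_2 = 0 but N^1 v_2 ≠ 0; then v_{j-1} := N · v_j for j = 2, …, 2.

Pick v_2 = (1, 0, 1)ᵀ.
Then v_1 = N · v_2 = (1, -1, 0)ᵀ.

Sanity check: (A − (-5)·I) v_1 = (0, 0, 0)ᵀ = 0. ✓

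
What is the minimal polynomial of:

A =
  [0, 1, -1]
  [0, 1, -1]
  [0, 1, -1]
x^2

The characteristic polynomial is χ_A(x) = x^3, so the eigenvalues are known. The minimal polynomial is
  m_A(x) = Π_λ (x − λ)^{k_λ}
where k_λ is the size of the *largest* Jordan block for λ (equivalently, the smallest k with (A − λI)^k v = 0 for every generalised eigenvector v of λ).

  λ = 0: largest Jordan block has size 2, contributing (x − 0)^2

So m_A(x) = x^2 = x^2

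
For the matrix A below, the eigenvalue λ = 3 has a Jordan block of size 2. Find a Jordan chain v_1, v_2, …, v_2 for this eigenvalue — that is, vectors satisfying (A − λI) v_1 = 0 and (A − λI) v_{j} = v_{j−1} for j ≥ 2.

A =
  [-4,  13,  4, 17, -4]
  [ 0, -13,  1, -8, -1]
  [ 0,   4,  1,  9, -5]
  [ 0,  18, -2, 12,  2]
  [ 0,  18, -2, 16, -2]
A Jordan chain for λ = 3 of length 2:
v_1 = (-3, 1, -2, -2, -2)ᵀ
v_2 = (1, 0, 1, 0, 0)ᵀ

Let N = A − (3)·I. We want v_2 with N^2 v_2 = 0 but N^1 v_2 ≠ 0; then v_{j-1} := N · v_j for j = 2, …, 2.

Pick v_2 = (1, 0, 1, 0, 0)ᵀ.
Then v_1 = N · v_2 = (-3, 1, -2, -2, -2)ᵀ.

Sanity check: (A − (3)·I) v_1 = (0, 0, 0, 0, 0)ᵀ = 0. ✓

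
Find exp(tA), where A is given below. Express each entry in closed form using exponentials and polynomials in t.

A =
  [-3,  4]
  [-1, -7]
e^{tA} =
  [2*t*exp(-5*t) + exp(-5*t), 4*t*exp(-5*t)]
  [-t*exp(-5*t), -2*t*exp(-5*t) + exp(-5*t)]

Strategy: write A = P · J · P⁻¹ where J is a Jordan canonical form, so e^{tA} = P · e^{tJ} · P⁻¹, and e^{tJ} can be computed block-by-block.

A has Jordan form
J =
  [-5,  1]
  [ 0, -5]
(up to reordering of blocks).

Per-block formulas:
  For a 2×2 Jordan block J_2(-5): exp(t · J_2(-5)) = e^(-5t)·(I + t·N), where N is the 2×2 nilpotent shift.

After assembling e^{tJ} and conjugating by P, we get:

e^{tA} =
  [2*t*exp(-5*t) + exp(-5*t), 4*t*exp(-5*t)]
  [-t*exp(-5*t), -2*t*exp(-5*t) + exp(-5*t)]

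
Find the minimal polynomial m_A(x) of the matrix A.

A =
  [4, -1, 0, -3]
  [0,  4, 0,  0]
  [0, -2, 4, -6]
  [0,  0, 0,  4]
x^2 - 8*x + 16

The characteristic polynomial is χ_A(x) = (x - 4)^4, so the eigenvalues are known. The minimal polynomial is
  m_A(x) = Π_λ (x − λ)^{k_λ}
where k_λ is the size of the *largest* Jordan block for λ (equivalently, the smallest k with (A − λI)^k v = 0 for every generalised eigenvector v of λ).

  λ = 4: largest Jordan block has size 2, contributing (x − 4)^2

So m_A(x) = (x - 4)^2 = x^2 - 8*x + 16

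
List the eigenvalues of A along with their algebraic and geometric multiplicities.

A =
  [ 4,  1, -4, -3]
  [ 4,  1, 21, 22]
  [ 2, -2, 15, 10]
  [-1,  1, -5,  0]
λ = 5: alg = 4, geom = 2

Step 1 — factor the characteristic polynomial to read off the algebraic multiplicities:
  χ_A(x) = (x - 5)^4

Step 2 — compute geometric multiplicities via the rank-nullity identity g(λ) = n − rank(A − λI):
  rank(A − (5)·I) = 2, so dim ker(A − (5)·I) = n − 2 = 2

Summary:
  λ = 5: algebraic multiplicity = 4, geometric multiplicity = 2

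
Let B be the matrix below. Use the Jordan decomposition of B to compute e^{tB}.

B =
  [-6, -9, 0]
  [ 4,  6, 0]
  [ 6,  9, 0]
e^{tB} =
  [1 - 6*t, -9*t, 0]
  [4*t, 6*t + 1, 0]
  [6*t, 9*t, 1]

Strategy: write B = P · J · P⁻¹ where J is a Jordan canonical form, so e^{tB} = P · e^{tJ} · P⁻¹, and e^{tJ} can be computed block-by-block.

B has Jordan form
J =
  [0, 1, 0]
  [0, 0, 0]
  [0, 0, 0]
(up to reordering of blocks).

Per-block formulas:
  For a 2×2 Jordan block J_2(0): exp(t · J_2(0)) = e^(0t)·(I + t·N), where N is the 2×2 nilpotent shift.
  For a 1×1 block at λ = 0: exp(t · [0]) = [e^(0t)].

After assembling e^{tJ} and conjugating by P, we get:

e^{tB} =
  [1 - 6*t, -9*t, 0]
  [4*t, 6*t + 1, 0]
  [6*t, 9*t, 1]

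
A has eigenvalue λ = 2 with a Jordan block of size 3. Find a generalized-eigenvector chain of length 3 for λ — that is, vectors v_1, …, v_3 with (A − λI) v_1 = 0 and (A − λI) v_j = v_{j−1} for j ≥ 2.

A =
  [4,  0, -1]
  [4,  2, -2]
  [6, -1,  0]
A Jordan chain for λ = 2 of length 3:
v_1 = (-2, -4, -4)ᵀ
v_2 = (2, 4, 6)ᵀ
v_3 = (1, 0, 0)ᵀ

Let N = A − (2)·I. We want v_3 with N^3 v_3 = 0 but N^2 v_3 ≠ 0; then v_{j-1} := N · v_j for j = 3, …, 2.

Pick v_3 = (1, 0, 0)ᵀ.
Then v_2 = N · v_3 = (2, 4, 6)ᵀ.
Then v_1 = N · v_2 = (-2, -4, -4)ᵀ.

Sanity check: (A − (2)·I) v_1 = (0, 0, 0)ᵀ = 0. ✓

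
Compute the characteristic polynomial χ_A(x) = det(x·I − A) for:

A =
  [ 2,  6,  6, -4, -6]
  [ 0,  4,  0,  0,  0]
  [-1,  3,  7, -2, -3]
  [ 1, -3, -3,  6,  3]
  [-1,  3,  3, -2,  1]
x^5 - 20*x^4 + 160*x^3 - 640*x^2 + 1280*x - 1024

Expanding det(x·I − A) (e.g. by cofactor expansion or by noting that A is similar to its Jordan form J, which has the same characteristic polynomial as A) gives
  χ_A(x) = x^5 - 20*x^4 + 160*x^3 - 640*x^2 + 1280*x - 1024
which factors as (x - 4)^5. The eigenvalues (with algebraic multiplicities) are λ = 4 with multiplicity 5.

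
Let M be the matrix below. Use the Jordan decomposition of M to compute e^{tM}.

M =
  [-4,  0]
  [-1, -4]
e^{tM} =
  [exp(-4*t), 0]
  [-t*exp(-4*t), exp(-4*t)]

Strategy: write M = P · J · P⁻¹ where J is a Jordan canonical form, so e^{tM} = P · e^{tJ} · P⁻¹, and e^{tJ} can be computed block-by-block.

M has Jordan form
J =
  [-4,  1]
  [ 0, -4]
(up to reordering of blocks).

Per-block formulas:
  For a 2×2 Jordan block J_2(-4): exp(t · J_2(-4)) = e^(-4t)·(I + t·N), where N is the 2×2 nilpotent shift.

After assembling e^{tJ} and conjugating by P, we get:

e^{tM} =
  [exp(-4*t), 0]
  [-t*exp(-4*t), exp(-4*t)]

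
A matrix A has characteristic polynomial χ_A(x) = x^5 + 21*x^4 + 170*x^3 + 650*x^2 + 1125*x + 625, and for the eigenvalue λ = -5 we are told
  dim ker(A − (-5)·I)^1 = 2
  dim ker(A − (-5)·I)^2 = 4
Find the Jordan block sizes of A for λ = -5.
Block sizes for λ = -5: [2, 2]

From the dimensions of kernels of powers, the number of Jordan blocks of size at least j is d_j − d_{j−1} where d_j = dim ker(N^j) (with d_0 = 0). Computing the differences gives [2, 2].
The number of blocks of size exactly k is (#blocks of size ≥ k) − (#blocks of size ≥ k + 1), so the partition is: 2 block(s) of size 2.
In nonincreasing order the block sizes are [2, 2].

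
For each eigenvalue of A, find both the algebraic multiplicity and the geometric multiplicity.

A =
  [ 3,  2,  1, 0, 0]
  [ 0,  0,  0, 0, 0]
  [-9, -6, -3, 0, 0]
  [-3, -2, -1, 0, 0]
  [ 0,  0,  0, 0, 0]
λ = 0: alg = 5, geom = 4

Step 1 — factor the characteristic polynomial to read off the algebraic multiplicities:
  χ_A(x) = x^5

Step 2 — compute geometric multiplicities via the rank-nullity identity g(λ) = n − rank(A − λI):
  rank(A − (0)·I) = 1, so dim ker(A − (0)·I) = n − 1 = 4

Summary:
  λ = 0: algebraic multiplicity = 5, geometric multiplicity = 4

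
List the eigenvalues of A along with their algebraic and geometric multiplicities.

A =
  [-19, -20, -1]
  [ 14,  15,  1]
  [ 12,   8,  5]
λ = -5: alg = 1, geom = 1; λ = 3: alg = 2, geom = 1

Step 1 — factor the characteristic polynomial to read off the algebraic multiplicities:
  χ_A(x) = (x - 3)^2*(x + 5)

Step 2 — compute geometric multiplicities via the rank-nullity identity g(λ) = n − rank(A − λI):
  rank(A − (-5)·I) = 2, so dim ker(A − (-5)·I) = n − 2 = 1
  rank(A − (3)·I) = 2, so dim ker(A − (3)·I) = n − 2 = 1

Summary:
  λ = -5: algebraic multiplicity = 1, geometric multiplicity = 1
  λ = 3: algebraic multiplicity = 2, geometric multiplicity = 1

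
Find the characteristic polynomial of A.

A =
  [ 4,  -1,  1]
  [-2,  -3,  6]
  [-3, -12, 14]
x^3 - 15*x^2 + 75*x - 125

Expanding det(x·I − A) (e.g. by cofactor expansion or by noting that A is similar to its Jordan form J, which has the same characteristic polynomial as A) gives
  χ_A(x) = x^3 - 15*x^2 + 75*x - 125
which factors as (x - 5)^3. The eigenvalues (with algebraic multiplicities) are λ = 5 with multiplicity 3.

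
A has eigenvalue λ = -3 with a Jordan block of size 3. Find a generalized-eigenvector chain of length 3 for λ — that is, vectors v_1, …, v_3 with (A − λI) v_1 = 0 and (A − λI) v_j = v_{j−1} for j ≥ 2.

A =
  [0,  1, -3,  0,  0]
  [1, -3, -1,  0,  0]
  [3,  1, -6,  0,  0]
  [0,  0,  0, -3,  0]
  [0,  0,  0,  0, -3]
A Jordan chain for λ = -3 of length 3:
v_1 = (1, 0, 1, 0, 0)ᵀ
v_2 = (3, 1, 3, 0, 0)ᵀ
v_3 = (1, 0, 0, 0, 0)ᵀ

Let N = A − (-3)·I. We want v_3 with N^3 v_3 = 0 but N^2 v_3 ≠ 0; then v_{j-1} := N · v_j for j = 3, …, 2.

Pick v_3 = (1, 0, 0, 0, 0)ᵀ.
Then v_2 = N · v_3 = (3, 1, 3, 0, 0)ᵀ.
Then v_1 = N · v_2 = (1, 0, 1, 0, 0)ᵀ.

Sanity check: (A − (-3)·I) v_1 = (0, 0, 0, 0, 0)ᵀ = 0. ✓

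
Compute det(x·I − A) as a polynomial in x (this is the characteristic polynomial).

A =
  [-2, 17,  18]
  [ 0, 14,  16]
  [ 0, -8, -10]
x^3 - 2*x^2 - 20*x - 24

Expanding det(x·I − A) (e.g. by cofactor expansion or by noting that A is similar to its Jordan form J, which has the same characteristic polynomial as A) gives
  χ_A(x) = x^3 - 2*x^2 - 20*x - 24
which factors as (x - 6)*(x + 2)^2. The eigenvalues (with algebraic multiplicities) are λ = -2 with multiplicity 2, λ = 6 with multiplicity 1.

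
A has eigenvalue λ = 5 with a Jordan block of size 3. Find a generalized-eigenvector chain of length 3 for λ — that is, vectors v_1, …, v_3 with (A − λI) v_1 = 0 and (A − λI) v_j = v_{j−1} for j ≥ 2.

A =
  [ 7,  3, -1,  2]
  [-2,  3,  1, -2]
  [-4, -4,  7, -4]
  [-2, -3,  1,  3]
A Jordan chain for λ = 5 of length 3:
v_1 = (-2, 0, 0, 2)ᵀ
v_2 = (2, -2, -4, -2)ᵀ
v_3 = (1, 0, 0, 0)ᵀ

Let N = A − (5)·I. We want v_3 with N^3 v_3 = 0 but N^2 v_3 ≠ 0; then v_{j-1} := N · v_j for j = 3, …, 2.

Pick v_3 = (1, 0, 0, 0)ᵀ.
Then v_2 = N · v_3 = (2, -2, -4, -2)ᵀ.
Then v_1 = N · v_2 = (-2, 0, 0, 2)ᵀ.

Sanity check: (A − (5)·I) v_1 = (0, 0, 0, 0)ᵀ = 0. ✓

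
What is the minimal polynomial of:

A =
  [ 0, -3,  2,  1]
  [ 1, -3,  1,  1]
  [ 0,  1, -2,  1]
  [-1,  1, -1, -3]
x^2 + 4*x + 4

The characteristic polynomial is χ_A(x) = (x + 2)^4, so the eigenvalues are known. The minimal polynomial is
  m_A(x) = Π_λ (x − λ)^{k_λ}
where k_λ is the size of the *largest* Jordan block for λ (equivalently, the smallest k with (A − λI)^k v = 0 for every generalised eigenvector v of λ).

  λ = -2: largest Jordan block has size 2, contributing (x + 2)^2

So m_A(x) = (x + 2)^2 = x^2 + 4*x + 4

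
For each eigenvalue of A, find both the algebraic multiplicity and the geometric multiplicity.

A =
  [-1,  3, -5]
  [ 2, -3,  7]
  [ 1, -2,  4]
λ = 0: alg = 3, geom = 1

Step 1 — factor the characteristic polynomial to read off the algebraic multiplicities:
  χ_A(x) = x^3

Step 2 — compute geometric multiplicities via the rank-nullity identity g(λ) = n − rank(A − λI):
  rank(A − (0)·I) = 2, so dim ker(A − (0)·I) = n − 2 = 1

Summary:
  λ = 0: algebraic multiplicity = 3, geometric multiplicity = 1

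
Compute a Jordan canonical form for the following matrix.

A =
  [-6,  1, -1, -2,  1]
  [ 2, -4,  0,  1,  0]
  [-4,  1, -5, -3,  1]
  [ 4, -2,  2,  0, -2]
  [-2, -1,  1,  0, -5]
J_2(-4) ⊕ J_2(-4) ⊕ J_1(-4)

The characteristic polynomial is
  det(x·I − A) = x^5 + 20*x^4 + 160*x^3 + 640*x^2 + 1280*x + 1024 = (x + 4)^5

Eigenvalues and multiplicities (the geometric multiplicity of λ is n − rank(A − λI), which equals the number of Jordan blocks for λ):
  λ = -4: algebraic multiplicity = 5, geometric multiplicity = 3

Determining the block sizes for each eigenvalue:
  λ = -4: with am = 5 and gm = 3, the partition is not yet determined (e.g. several partitions of 5 into 3 parts exist). Let N = A − (-4)·I. Computing rank(N^1) = 2, rank(N^2) = 0; the number of blocks of size ≥ j is rank(N^{j−1}) − rank(N^j), giving [3, 2]. So we have 2 block(s) of size 2, 1 block(s) of size 1 → block sizes [2, 2, 1]

Assembling the blocks gives a Jordan form
J =
  [-4,  1,  0,  0,  0]
  [ 0, -4,  0,  0,  0]
  [ 0,  0, -4,  1,  0]
  [ 0,  0,  0, -4,  0]
  [ 0,  0,  0,  0, -4]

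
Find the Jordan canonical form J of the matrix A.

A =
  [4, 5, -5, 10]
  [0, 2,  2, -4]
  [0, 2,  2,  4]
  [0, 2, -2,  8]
J_2(4) ⊕ J_1(4) ⊕ J_1(4)

The characteristic polynomial is
  det(x·I − A) = x^4 - 16*x^3 + 96*x^2 - 256*x + 256 = (x - 4)^4

Eigenvalues and multiplicities (the geometric multiplicity of λ is n − rank(A − λI), which equals the number of Jordan blocks for λ):
  λ = 4: algebraic multiplicity = 4, geometric multiplicity = 3

Determining the block sizes for each eigenvalue:
  λ = 4: 3 blocks summing to 4 forces exactly one block of size 2 and the rest size 1 → block sizes [2, 1, 1]

Assembling the blocks gives a Jordan form
J =
  [4, 1, 0, 0]
  [0, 4, 0, 0]
  [0, 0, 4, 0]
  [0, 0, 0, 4]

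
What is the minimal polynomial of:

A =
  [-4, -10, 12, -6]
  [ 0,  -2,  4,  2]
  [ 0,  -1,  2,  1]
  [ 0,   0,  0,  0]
x^3 + 4*x^2

The characteristic polynomial is χ_A(x) = x^3*(x + 4), so the eigenvalues are known. The minimal polynomial is
  m_A(x) = Π_λ (x − λ)^{k_λ}
where k_λ is the size of the *largest* Jordan block for λ (equivalently, the smallest k with (A − λI)^k v = 0 for every generalised eigenvector v of λ).

  λ = -4: largest Jordan block has size 1, contributing (x + 4)
  λ = 0: largest Jordan block has size 2, contributing (x − 0)^2

So m_A(x) = x^2*(x + 4) = x^3 + 4*x^2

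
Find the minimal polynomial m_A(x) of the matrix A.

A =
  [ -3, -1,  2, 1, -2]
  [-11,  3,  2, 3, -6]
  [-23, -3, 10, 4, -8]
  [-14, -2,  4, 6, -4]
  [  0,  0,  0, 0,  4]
x^2 - 8*x + 16

The characteristic polynomial is χ_A(x) = (x - 4)^5, so the eigenvalues are known. The minimal polynomial is
  m_A(x) = Π_λ (x − λ)^{k_λ}
where k_λ is the size of the *largest* Jordan block for λ (equivalently, the smallest k with (A − λI)^k v = 0 for every generalised eigenvector v of λ).

  λ = 4: largest Jordan block has size 2, contributing (x − 4)^2

So m_A(x) = (x - 4)^2 = x^2 - 8*x + 16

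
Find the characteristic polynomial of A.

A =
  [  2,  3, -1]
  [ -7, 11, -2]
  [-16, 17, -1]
x^3 - 12*x^2 + 48*x - 64

Expanding det(x·I − A) (e.g. by cofactor expansion or by noting that A is similar to its Jordan form J, which has the same characteristic polynomial as A) gives
  χ_A(x) = x^3 - 12*x^2 + 48*x - 64
which factors as (x - 4)^3. The eigenvalues (with algebraic multiplicities) are λ = 4 with multiplicity 3.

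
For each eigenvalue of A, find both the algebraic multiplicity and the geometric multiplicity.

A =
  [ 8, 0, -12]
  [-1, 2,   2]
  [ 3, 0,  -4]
λ = 2: alg = 3, geom = 2

Step 1 — factor the characteristic polynomial to read off the algebraic multiplicities:
  χ_A(x) = (x - 2)^3

Step 2 — compute geometric multiplicities via the rank-nullity identity g(λ) = n − rank(A − λI):
  rank(A − (2)·I) = 1, so dim ker(A − (2)·I) = n − 1 = 2

Summary:
  λ = 2: algebraic multiplicity = 3, geometric multiplicity = 2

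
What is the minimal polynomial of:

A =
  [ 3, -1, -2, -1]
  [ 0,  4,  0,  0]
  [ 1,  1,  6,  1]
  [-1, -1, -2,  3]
x^2 - 8*x + 16

The characteristic polynomial is χ_A(x) = (x - 4)^4, so the eigenvalues are known. The minimal polynomial is
  m_A(x) = Π_λ (x − λ)^{k_λ}
where k_λ is the size of the *largest* Jordan block for λ (equivalently, the smallest k with (A − λI)^k v = 0 for every generalised eigenvector v of λ).

  λ = 4: largest Jordan block has size 2, contributing (x − 4)^2

So m_A(x) = (x - 4)^2 = x^2 - 8*x + 16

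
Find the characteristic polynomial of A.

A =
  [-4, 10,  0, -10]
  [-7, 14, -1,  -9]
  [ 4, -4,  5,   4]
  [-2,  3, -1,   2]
x^4 - 17*x^3 + 101*x^2 - 235*x + 150

Expanding det(x·I − A) (e.g. by cofactor expansion or by noting that A is similar to its Jordan form J, which has the same characteristic polynomial as A) gives
  χ_A(x) = x^4 - 17*x^3 + 101*x^2 - 235*x + 150
which factors as (x - 6)*(x - 5)^2*(x - 1). The eigenvalues (with algebraic multiplicities) are λ = 1 with multiplicity 1, λ = 5 with multiplicity 2, λ = 6 with multiplicity 1.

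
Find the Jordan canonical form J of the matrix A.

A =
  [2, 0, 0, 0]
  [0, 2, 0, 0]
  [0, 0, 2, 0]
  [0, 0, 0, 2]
J_1(2) ⊕ J_1(2) ⊕ J_1(2) ⊕ J_1(2)

The characteristic polynomial is
  det(x·I − A) = x^4 - 8*x^3 + 24*x^2 - 32*x + 16 = (x - 2)^4

Eigenvalues and multiplicities (the geometric multiplicity of λ is n − rank(A − λI), which equals the number of Jordan blocks for λ):
  λ = 2: algebraic multiplicity = 4, geometric multiplicity = 4

Determining the block sizes for each eigenvalue:
  λ = 2: gm = am = 4, so every block has size 1 → block sizes [1, 1, 1, 1]

Assembling the blocks gives a Jordan form
J =
  [2, 0, 0, 0]
  [0, 2, 0, 0]
  [0, 0, 2, 0]
  [0, 0, 0, 2]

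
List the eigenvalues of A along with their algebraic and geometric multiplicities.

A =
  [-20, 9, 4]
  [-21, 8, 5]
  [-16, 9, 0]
λ = -4: alg = 3, geom = 1

Step 1 — factor the characteristic polynomial to read off the algebraic multiplicities:
  χ_A(x) = (x + 4)^3

Step 2 — compute geometric multiplicities via the rank-nullity identity g(λ) = n − rank(A − λI):
  rank(A − (-4)·I) = 2, so dim ker(A − (-4)·I) = n − 2 = 1

Summary:
  λ = -4: algebraic multiplicity = 3, geometric multiplicity = 1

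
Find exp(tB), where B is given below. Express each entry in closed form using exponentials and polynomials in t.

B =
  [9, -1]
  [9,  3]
e^{tB} =
  [3*t*exp(6*t) + exp(6*t), -t*exp(6*t)]
  [9*t*exp(6*t), -3*t*exp(6*t) + exp(6*t)]

Strategy: write B = P · J · P⁻¹ where J is a Jordan canonical form, so e^{tB} = P · e^{tJ} · P⁻¹, and e^{tJ} can be computed block-by-block.

B has Jordan form
J =
  [6, 1]
  [0, 6]
(up to reordering of blocks).

Per-block formulas:
  For a 2×2 Jordan block J_2(6): exp(t · J_2(6)) = e^(6t)·(I + t·N), where N is the 2×2 nilpotent shift.

After assembling e^{tJ} and conjugating by P, we get:

e^{tB} =
  [3*t*exp(6*t) + exp(6*t), -t*exp(6*t)]
  [9*t*exp(6*t), -3*t*exp(6*t) + exp(6*t)]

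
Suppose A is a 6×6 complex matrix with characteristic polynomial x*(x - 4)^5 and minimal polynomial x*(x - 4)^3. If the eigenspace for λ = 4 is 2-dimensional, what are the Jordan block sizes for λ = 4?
Block sizes for λ = 4: [3, 2]

Step 1 — from the characteristic polynomial, algebraic multiplicity of λ = 4 is 5. From dim ker(A − (4)·I) = 2, there are exactly 2 Jordan blocks for λ = 4.
Step 2 — from the minimal polynomial, the factor (x − 4)^3 tells us the largest block for λ = 4 has size 3.
Step 3 — with total size 5, 2 blocks, and largest block 3, the block sizes (in nonincreasing order) are [3, 2].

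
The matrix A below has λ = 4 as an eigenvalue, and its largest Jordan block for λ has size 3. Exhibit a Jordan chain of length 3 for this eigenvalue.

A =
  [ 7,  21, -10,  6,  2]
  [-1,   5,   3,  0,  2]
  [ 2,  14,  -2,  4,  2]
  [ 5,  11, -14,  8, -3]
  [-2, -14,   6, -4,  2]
A Jordan chain for λ = 4 of length 3:
v_1 = (-6, -2, -4, 2, 4)ᵀ
v_2 = (3, -1, 2, 5, -2)ᵀ
v_3 = (1, 0, 0, 0, 0)ᵀ

Let N = A − (4)·I. We want v_3 with N^3 v_3 = 0 but N^2 v_3 ≠ 0; then v_{j-1} := N · v_j for j = 3, …, 2.

Pick v_3 = (1, 0, 0, 0, 0)ᵀ.
Then v_2 = N · v_3 = (3, -1, 2, 5, -2)ᵀ.
Then v_1 = N · v_2 = (-6, -2, -4, 2, 4)ᵀ.

Sanity check: (A − (4)·I) v_1 = (0, 0, 0, 0, 0)ᵀ = 0. ✓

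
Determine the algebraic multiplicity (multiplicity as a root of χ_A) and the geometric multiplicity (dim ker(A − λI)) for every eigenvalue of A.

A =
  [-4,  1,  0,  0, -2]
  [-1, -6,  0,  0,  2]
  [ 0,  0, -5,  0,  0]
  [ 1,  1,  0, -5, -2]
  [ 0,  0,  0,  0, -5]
λ = -5: alg = 5, geom = 4

Step 1 — factor the characteristic polynomial to read off the algebraic multiplicities:
  χ_A(x) = (x + 5)^5

Step 2 — compute geometric multiplicities via the rank-nullity identity g(λ) = n − rank(A − λI):
  rank(A − (-5)·I) = 1, so dim ker(A − (-5)·I) = n − 1 = 4

Summary:
  λ = -5: algebraic multiplicity = 5, geometric multiplicity = 4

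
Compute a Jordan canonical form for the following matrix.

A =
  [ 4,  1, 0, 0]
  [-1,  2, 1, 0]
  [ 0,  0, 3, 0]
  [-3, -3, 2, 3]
J_3(3) ⊕ J_1(3)

The characteristic polynomial is
  det(x·I − A) = x^4 - 12*x^3 + 54*x^2 - 108*x + 81 = (x - 3)^4

Eigenvalues and multiplicities (the geometric multiplicity of λ is n − rank(A − λI), which equals the number of Jordan blocks for λ):
  λ = 3: algebraic multiplicity = 4, geometric multiplicity = 2

Determining the block sizes for each eigenvalue:
  λ = 3: with am = 4 and gm = 2, the partition is not yet determined (e.g. several partitions of 4 into 2 parts exist). Let N = A − (3)·I. Computing rank(N^1) = 2, rank(N^2) = 1, rank(N^3) = 0; the number of blocks of size ≥ j is rank(N^{j−1}) − rank(N^j), giving [2, 1, 1]. So we have 1 block(s) of size 3, 1 block(s) of size 1 → block sizes [3, 1]

Assembling the blocks gives a Jordan form
J =
  [3, 1, 0, 0]
  [0, 3, 1, 0]
  [0, 0, 3, 0]
  [0, 0, 0, 3]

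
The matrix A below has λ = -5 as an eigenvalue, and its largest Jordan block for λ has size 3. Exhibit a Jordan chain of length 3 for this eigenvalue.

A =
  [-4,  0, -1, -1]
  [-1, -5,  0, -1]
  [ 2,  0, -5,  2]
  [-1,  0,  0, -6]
A Jordan chain for λ = -5 of length 3:
v_1 = (-1, 1, -2, 1)ᵀ
v_2 = (-1, 0, 0, 0)ᵀ
v_3 = (0, 0, 1, 0)ᵀ

Let N = A − (-5)·I. We want v_3 with N^3 v_3 = 0 but N^2 v_3 ≠ 0; then v_{j-1} := N · v_j for j = 3, …, 2.

Pick v_3 = (0, 0, 1, 0)ᵀ.
Then v_2 = N · v_3 = (-1, 0, 0, 0)ᵀ.
Then v_1 = N · v_2 = (-1, 1, -2, 1)ᵀ.

Sanity check: (A − (-5)·I) v_1 = (0, 0, 0, 0)ᵀ = 0. ✓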